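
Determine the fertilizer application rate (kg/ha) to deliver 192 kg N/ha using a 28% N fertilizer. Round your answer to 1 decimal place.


Step 1: Fertilizer rate = target N / (N content / 100)
Step 2: Rate = 192 / (28 / 100)
Step 3: Rate = 192 / 0.28
Step 4: Rate = 685.7 kg/ha

685.7


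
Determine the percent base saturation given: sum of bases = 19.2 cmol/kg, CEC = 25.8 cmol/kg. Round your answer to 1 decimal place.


Step 1: BS = 100 * (sum of bases) / CEC
Step 2: BS = 100 * 19.2 / 25.8
Step 3: BS = 74.4%

74.4


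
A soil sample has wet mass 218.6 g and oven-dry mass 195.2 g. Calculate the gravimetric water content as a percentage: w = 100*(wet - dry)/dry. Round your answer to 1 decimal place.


Step 1: Water mass = wet - dry = 218.6 - 195.2 = 23.4 g
Step 2: w = 100 * water mass / dry mass
Step 3: w = 100 * 23.4 / 195.2 = 12.0%

12.0


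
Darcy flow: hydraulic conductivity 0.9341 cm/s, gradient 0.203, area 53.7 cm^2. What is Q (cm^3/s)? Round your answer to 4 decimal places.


Step 1: Apply Darcy's law: Q = K * i * A
Step 2: Q = 0.9341 * 0.203 * 53.7
Step 3: Q = 10.1827 cm^3/s

10.1827


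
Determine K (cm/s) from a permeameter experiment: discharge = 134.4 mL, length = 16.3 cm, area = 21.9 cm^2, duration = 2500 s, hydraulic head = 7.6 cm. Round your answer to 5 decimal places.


Step 1: K = Q * L / (A * t * h)
Step 2: Numerator = 134.4 * 16.3 = 2190.72
Step 3: Denominator = 21.9 * 2500 * 7.6 = 416100.0
Step 4: K = 2190.72 / 416100.0 = 0.00526 cm/s

0.00526


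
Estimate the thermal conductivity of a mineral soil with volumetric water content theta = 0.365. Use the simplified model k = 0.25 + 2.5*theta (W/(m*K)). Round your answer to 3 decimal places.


Step 1: k = 0.25 + 2.5 * theta
Step 2: k = 0.25 + 2.5 * 0.365
Step 3: k = 0.25 + 0.913
Step 4: k = 1.163 W/(m*K)

1.163


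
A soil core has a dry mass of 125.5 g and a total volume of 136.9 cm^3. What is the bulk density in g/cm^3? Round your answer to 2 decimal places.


Step 1: Identify the formula: BD = dry mass / volume
Step 2: Substitute values: BD = 125.5 / 136.9
Step 3: BD = 0.92 g/cm^3

0.92


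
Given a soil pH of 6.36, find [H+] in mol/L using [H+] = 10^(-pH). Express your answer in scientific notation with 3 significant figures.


Step 1: [H+] = 10^(-pH)
Step 2: [H+] = 10^(-6.36)
Step 3: [H+] = 4.37e-07 mol/L

4.37e-07


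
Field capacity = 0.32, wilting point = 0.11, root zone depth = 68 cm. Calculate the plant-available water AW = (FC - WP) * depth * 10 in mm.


Step 1: Available water = (FC - WP) * depth * 10
Step 2: AW = (0.32 - 0.11) * 68 * 10
Step 3: AW = 0.21 * 68 * 10
Step 4: AW = 142.8 mm

142.8


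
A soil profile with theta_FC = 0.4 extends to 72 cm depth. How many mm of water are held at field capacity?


Step 1: Water (mm) = theta_FC * depth (cm) * 10
Step 2: Water = 0.4 * 72 * 10
Step 3: Water = 288.0 mm

288.0


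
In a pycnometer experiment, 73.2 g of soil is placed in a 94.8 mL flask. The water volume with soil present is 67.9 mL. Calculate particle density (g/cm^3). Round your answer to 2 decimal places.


Step 1: Volume of solids = flask volume - water volume with soil
Step 2: V_solids = 94.8 - 67.9 = 26.9 mL
Step 3: Particle density = mass / V_solids = 73.2 / 26.9 = 2.72 g/cm^3

2.72


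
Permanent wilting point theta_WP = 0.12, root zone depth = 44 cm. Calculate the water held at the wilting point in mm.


Step 1: Water (mm) = theta_WP * depth * 10
Step 2: Water = 0.12 * 44 * 10
Step 3: Water = 52.8 mm

52.8


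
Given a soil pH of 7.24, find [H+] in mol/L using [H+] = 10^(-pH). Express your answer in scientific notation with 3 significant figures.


Step 1: [H+] = 10^(-pH)
Step 2: [H+] = 10^(-7.24)
Step 3: [H+] = 5.75e-08 mol/L

5.75e-08


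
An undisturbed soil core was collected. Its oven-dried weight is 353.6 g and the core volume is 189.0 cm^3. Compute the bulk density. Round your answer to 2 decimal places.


Step 1: Identify the formula: BD = dry mass / volume
Step 2: Substitute values: BD = 353.6 / 189.0
Step 3: BD = 1.87 g/cm^3

1.87


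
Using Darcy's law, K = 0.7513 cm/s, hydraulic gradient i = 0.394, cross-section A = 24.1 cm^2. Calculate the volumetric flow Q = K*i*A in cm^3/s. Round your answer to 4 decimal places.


Step 1: Apply Darcy's law: Q = K * i * A
Step 2: Q = 0.7513 * 0.394 * 24.1
Step 3: Q = 7.1339 cm^3/s

7.1339


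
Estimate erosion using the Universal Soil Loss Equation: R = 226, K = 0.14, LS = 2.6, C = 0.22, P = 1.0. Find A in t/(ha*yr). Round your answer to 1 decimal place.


Step 1: A = R * K * LS * C * P
Step 2: R * K = 226 * 0.14 = 31.64
Step 3: (R*K) * LS = 31.64 * 2.6 = 82.264
Step 4: * C * P = 82.264 * 0.22 * 1.0 = 18.1
Step 5: A = 18.1 t/(ha*yr)

18.1


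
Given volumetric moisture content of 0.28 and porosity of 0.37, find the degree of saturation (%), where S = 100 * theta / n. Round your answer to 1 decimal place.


Step 1: S = 100 * theta_v / n
Step 2: S = 100 * 0.28 / 0.37
Step 3: S = 75.7%

75.7


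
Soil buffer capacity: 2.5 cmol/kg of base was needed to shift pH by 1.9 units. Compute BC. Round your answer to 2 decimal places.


Step 1: BC = change in base / change in pH
Step 2: BC = 2.5 / 1.9
Step 3: BC = 1.32 cmol/(kg*pH unit)

1.32


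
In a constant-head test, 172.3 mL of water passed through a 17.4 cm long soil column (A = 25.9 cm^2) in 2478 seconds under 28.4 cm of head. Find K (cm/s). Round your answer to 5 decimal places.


Step 1: K = Q * L / (A * t * h)
Step 2: Numerator = 172.3 * 17.4 = 2998.02
Step 3: Denominator = 25.9 * 2478 * 28.4 = 1822717.68
Step 4: K = 2998.02 / 1822717.68 = 0.00164 cm/s

0.00164


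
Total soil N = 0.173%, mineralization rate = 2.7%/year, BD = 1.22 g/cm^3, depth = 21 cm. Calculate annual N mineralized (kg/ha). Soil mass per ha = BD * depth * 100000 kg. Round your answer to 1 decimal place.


Step 1: Soil mass per ha = BD * depth * 100000 = 1.22 * 21 * 100000 = 2562000 kg
Step 2: Total N pool = soil mass * N%/100 = 2562000 * 0.173/100 = 4432.26 kg/ha
Step 3: N mineralized = N pool * rate%/100 = 4432.26 * 2.7/100 = 119.7 kg/ha/yr

119.7


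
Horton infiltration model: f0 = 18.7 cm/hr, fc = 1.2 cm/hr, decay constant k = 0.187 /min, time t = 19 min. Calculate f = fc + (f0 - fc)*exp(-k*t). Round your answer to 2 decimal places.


Step 1: f = fc + (f0 - fc) * exp(-k * t)
Step 2: exp(-0.187 * 19) = 0.028639
Step 3: f = 1.2 + (18.7 - 1.2) * 0.028639
Step 4: f = 1.2 + 17.5 * 0.028639
Step 5: f = 1.7 cm/hr

1.7


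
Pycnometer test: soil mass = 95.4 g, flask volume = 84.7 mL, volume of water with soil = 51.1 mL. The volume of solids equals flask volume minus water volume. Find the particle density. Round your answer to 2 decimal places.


Step 1: Volume of solids = flask volume - water volume with soil
Step 2: V_solids = 84.7 - 51.1 = 33.6 mL
Step 3: Particle density = mass / V_solids = 95.4 / 33.6 = 2.84 g/cm^3

2.84


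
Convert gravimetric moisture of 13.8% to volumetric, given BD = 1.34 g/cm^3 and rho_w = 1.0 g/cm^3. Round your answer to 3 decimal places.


Step 1: theta = (w / 100) * BD / rho_w
Step 2: theta = (13.8 / 100) * 1.34 / 1.0
Step 3: theta = 0.138 * 1.34
Step 4: theta = 0.185

0.185


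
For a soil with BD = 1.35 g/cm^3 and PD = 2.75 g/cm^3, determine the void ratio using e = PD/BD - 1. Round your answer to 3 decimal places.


Step 1: e = PD / BD - 1
Step 2: e = 2.75 / 1.35 - 1
Step 3: e = 2.03704 - 1
Step 4: e = 1.037

1.037


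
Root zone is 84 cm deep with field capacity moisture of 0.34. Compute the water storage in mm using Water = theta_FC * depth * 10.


Step 1: Water (mm) = theta_FC * depth (cm) * 10
Step 2: Water = 0.34 * 84 * 10
Step 3: Water = 285.6 mm

285.6


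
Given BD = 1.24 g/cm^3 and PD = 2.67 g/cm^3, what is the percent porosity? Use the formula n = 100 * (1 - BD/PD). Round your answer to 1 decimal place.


Step 1: Formula: n = 100 * (1 - BD / PD)
Step 2: n = 100 * (1 - 1.24 / 2.67)
Step 3: n = 100 * (1 - 0.46442)
Step 4: n = 53.6%

53.6


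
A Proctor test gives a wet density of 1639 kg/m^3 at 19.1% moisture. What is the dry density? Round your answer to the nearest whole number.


Step 1: Dry density = wet density / (1 + w/100)
Step 2: Dry density = 1639 / (1 + 19.1/100)
Step 3: Dry density = 1639 / 1.191
Step 4: Dry density = 1376 kg/m^3

1376


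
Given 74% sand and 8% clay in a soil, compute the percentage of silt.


Step 1: sand + silt + clay = 100%
Step 2: silt = 100 - sand - clay
Step 3: silt = 100 - 74 - 8
Step 4: silt = 18%

18


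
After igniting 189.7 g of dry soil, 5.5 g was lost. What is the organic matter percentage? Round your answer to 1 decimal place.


Step 1: OM% = 100 * LOI / sample mass
Step 2: OM = 100 * 5.5 / 189.7
Step 3: OM = 2.9%

2.9


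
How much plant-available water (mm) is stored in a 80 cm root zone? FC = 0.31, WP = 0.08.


Step 1: Available water = (FC - WP) * depth * 10
Step 2: AW = (0.31 - 0.08) * 80 * 10
Step 3: AW = 0.23 * 80 * 10
Step 4: AW = 184.0 mm

184.0


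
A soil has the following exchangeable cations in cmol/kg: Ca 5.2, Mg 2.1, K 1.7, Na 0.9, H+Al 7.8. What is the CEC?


Step 1: CEC = Ca + Mg + K + Na + (H+Al)
Step 2: CEC = 5.2 + 2.1 + 1.7 + 0.9 + 7.8
Step 3: CEC = 17.7 cmol/kg

17.7


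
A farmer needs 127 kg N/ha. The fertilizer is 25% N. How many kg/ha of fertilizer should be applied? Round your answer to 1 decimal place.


Step 1: Fertilizer rate = target N / (N content / 100)
Step 2: Rate = 127 / (25 / 100)
Step 3: Rate = 127 / 0.25
Step 4: Rate = 508.0 kg/ha

508.0


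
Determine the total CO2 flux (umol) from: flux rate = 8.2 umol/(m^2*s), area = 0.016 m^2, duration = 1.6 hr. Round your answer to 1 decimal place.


Step 1: Convert time to seconds: 1.6 hr * 3600 = 5760.0 s
Step 2: Total = flux * area * time_s
Step 3: Total = 8.2 * 0.016 * 5760.0
Step 4: Total = 755.7 umol

755.7


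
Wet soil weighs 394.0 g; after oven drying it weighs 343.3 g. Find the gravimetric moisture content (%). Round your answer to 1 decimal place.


Step 1: Water mass = wet - dry = 394.0 - 343.3 = 50.7 g
Step 2: w = 100 * water mass / dry mass
Step 3: w = 100 * 50.7 / 343.3 = 14.8%

14.8


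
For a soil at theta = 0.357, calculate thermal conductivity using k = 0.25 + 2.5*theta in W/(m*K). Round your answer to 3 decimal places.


Step 1: k = 0.25 + 2.5 * theta
Step 2: k = 0.25 + 2.5 * 0.357
Step 3: k = 0.25 + 0.893
Step 4: k = 1.143 W/(m*K)

1.143


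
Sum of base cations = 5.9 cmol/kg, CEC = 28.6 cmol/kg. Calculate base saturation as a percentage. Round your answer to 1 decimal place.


Step 1: BS = 100 * (sum of bases) / CEC
Step 2: BS = 100 * 5.9 / 28.6
Step 3: BS = 20.6%

20.6


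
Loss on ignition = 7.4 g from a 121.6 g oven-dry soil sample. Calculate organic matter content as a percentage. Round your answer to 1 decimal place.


Step 1: OM% = 100 * LOI / sample mass
Step 2: OM = 100 * 7.4 / 121.6
Step 3: OM = 6.1%

6.1


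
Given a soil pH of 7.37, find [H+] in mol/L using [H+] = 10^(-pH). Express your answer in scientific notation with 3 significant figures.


Step 1: [H+] = 10^(-pH)
Step 2: [H+] = 10^(-7.37)
Step 3: [H+] = 4.27e-08 mol/L

4.27e-08


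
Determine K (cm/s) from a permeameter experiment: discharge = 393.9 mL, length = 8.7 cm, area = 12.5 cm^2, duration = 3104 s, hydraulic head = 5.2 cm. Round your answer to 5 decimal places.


Step 1: K = Q * L / (A * t * h)
Step 2: Numerator = 393.9 * 8.7 = 3426.93
Step 3: Denominator = 12.5 * 3104 * 5.2 = 201760.0
Step 4: K = 3426.93 / 201760.0 = 0.01699 cm/s

0.01699


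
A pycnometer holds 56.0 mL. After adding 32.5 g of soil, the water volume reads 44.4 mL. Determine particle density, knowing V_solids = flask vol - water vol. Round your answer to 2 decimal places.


Step 1: Volume of solids = flask volume - water volume with soil
Step 2: V_solids = 56.0 - 44.4 = 11.6 mL
Step 3: Particle density = mass / V_solids = 32.5 / 11.6 = 2.8 g/cm^3

2.8


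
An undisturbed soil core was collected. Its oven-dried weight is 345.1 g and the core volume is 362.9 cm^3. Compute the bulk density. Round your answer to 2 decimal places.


Step 1: Identify the formula: BD = dry mass / volume
Step 2: Substitute values: BD = 345.1 / 362.9
Step 3: BD = 0.95 g/cm^3

0.95


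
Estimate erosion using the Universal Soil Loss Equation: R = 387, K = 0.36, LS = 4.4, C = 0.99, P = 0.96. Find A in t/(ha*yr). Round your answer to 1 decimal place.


Step 1: A = R * K * LS * C * P
Step 2: R * K = 387 * 0.36 = 139.32
Step 3: (R*K) * LS = 139.32 * 4.4 = 613.008
Step 4: * C * P = 613.008 * 0.99 * 0.96 = 582.6
Step 5: A = 582.6 t/(ha*yr)

582.6


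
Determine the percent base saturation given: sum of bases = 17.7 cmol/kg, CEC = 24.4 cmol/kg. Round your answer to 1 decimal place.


Step 1: BS = 100 * (sum of bases) / CEC
Step 2: BS = 100 * 17.7 / 24.4
Step 3: BS = 72.5%

72.5


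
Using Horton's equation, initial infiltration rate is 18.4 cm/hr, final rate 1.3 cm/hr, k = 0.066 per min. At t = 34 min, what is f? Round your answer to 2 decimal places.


Step 1: f = fc + (f0 - fc) * exp(-k * t)
Step 2: exp(-0.066 * 34) = 0.106034
Step 3: f = 1.3 + (18.4 - 1.3) * 0.106034
Step 4: f = 1.3 + 17.1 * 0.106034
Step 5: f = 3.11 cm/hr

3.11


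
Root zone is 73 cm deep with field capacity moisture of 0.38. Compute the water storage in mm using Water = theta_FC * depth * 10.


Step 1: Water (mm) = theta_FC * depth (cm) * 10
Step 2: Water = 0.38 * 73 * 10
Step 3: Water = 277.4 mm

277.4


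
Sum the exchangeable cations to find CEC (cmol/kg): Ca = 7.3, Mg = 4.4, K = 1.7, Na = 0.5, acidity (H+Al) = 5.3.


Step 1: CEC = Ca + Mg + K + Na + (H+Al)
Step 2: CEC = 7.3 + 4.4 + 1.7 + 0.5 + 5.3
Step 3: CEC = 19.2 cmol/kg

19.2


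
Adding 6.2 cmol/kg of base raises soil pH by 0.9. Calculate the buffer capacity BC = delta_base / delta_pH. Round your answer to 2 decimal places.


Step 1: BC = change in base / change in pH
Step 2: BC = 6.2 / 0.9
Step 3: BC = 6.89 cmol/(kg*pH unit)

6.89


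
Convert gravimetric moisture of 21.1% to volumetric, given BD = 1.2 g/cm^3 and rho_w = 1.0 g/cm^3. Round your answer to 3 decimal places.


Step 1: theta = (w / 100) * BD / rho_w
Step 2: theta = (21.1 / 100) * 1.2 / 1.0
Step 3: theta = 0.211 * 1.2
Step 4: theta = 0.253

0.253


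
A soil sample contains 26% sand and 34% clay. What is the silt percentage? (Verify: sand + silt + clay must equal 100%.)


Step 1: sand + silt + clay = 100%
Step 2: silt = 100 - sand - clay
Step 3: silt = 100 - 26 - 34
Step 4: silt = 40%

40


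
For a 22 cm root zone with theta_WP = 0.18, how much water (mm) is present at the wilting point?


Step 1: Water (mm) = theta_WP * depth * 10
Step 2: Water = 0.18 * 22 * 10
Step 3: Water = 39.6 mm

39.6


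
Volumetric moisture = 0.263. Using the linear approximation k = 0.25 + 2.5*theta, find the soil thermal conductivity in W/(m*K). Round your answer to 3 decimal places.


Step 1: k = 0.25 + 2.5 * theta
Step 2: k = 0.25 + 2.5 * 0.263
Step 3: k = 0.25 + 0.658
Step 4: k = 0.908 W/(m*K)

0.908


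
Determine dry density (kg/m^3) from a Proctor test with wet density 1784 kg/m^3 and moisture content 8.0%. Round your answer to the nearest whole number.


Step 1: Dry density = wet density / (1 + w/100)
Step 2: Dry density = 1784 / (1 + 8.0/100)
Step 3: Dry density = 1784 / 1.08
Step 4: Dry density = 1652 kg/m^3

1652


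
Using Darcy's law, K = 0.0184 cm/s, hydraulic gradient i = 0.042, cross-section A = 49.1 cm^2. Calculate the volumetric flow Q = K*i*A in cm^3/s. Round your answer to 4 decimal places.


Step 1: Apply Darcy's law: Q = K * i * A
Step 2: Q = 0.0184 * 0.042 * 49.1
Step 3: Q = 0.0379 cm^3/s

0.0379


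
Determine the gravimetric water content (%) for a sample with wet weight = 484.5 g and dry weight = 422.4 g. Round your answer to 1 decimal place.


Step 1: Water mass = wet - dry = 484.5 - 422.4 = 62.1 g
Step 2: w = 100 * water mass / dry mass
Step 3: w = 100 * 62.1 / 422.4 = 14.7%

14.7


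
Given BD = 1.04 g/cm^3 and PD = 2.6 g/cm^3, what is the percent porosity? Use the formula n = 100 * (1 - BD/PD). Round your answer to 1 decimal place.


Step 1: Formula: n = 100 * (1 - BD / PD)
Step 2: n = 100 * (1 - 1.04 / 2.6)
Step 3: n = 100 * (1 - 0.4)
Step 4: n = 60.0%

60.0


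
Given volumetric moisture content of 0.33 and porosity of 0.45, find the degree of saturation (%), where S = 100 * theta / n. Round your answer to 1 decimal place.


Step 1: S = 100 * theta_v / n
Step 2: S = 100 * 0.33 / 0.45
Step 3: S = 73.3%

73.3


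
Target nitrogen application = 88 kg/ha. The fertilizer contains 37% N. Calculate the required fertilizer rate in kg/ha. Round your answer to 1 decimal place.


Step 1: Fertilizer rate = target N / (N content / 100)
Step 2: Rate = 88 / (37 / 100)
Step 3: Rate = 88 / 0.37
Step 4: Rate = 237.8 kg/ha

237.8


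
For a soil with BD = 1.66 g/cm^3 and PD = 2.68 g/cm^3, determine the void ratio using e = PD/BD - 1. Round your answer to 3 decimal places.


Step 1: e = PD / BD - 1
Step 2: e = 2.68 / 1.66 - 1
Step 3: e = 1.61446 - 1
Step 4: e = 0.614

0.614


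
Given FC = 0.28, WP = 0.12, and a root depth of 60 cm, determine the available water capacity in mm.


Step 1: Available water = (FC - WP) * depth * 10
Step 2: AW = (0.28 - 0.12) * 60 * 10
Step 3: AW = 0.16 * 60 * 10
Step 4: AW = 96.0 mm

96.0


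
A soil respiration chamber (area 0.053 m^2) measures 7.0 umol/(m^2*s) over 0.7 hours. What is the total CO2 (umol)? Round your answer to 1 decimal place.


Step 1: Convert time to seconds: 0.7 hr * 3600 = 2520.0 s
Step 2: Total = flux * area * time_s
Step 3: Total = 7.0 * 0.053 * 2520.0
Step 4: Total = 934.9 umol

934.9


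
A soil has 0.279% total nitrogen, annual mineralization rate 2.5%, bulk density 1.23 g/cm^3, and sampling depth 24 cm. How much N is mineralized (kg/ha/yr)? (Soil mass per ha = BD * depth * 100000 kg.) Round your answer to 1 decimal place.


Step 1: Soil mass per ha = BD * depth * 100000 = 1.23 * 24 * 100000 = 2952000 kg
Step 2: Total N pool = soil mass * N%/100 = 2952000 * 0.279/100 = 8236.08 kg/ha
Step 3: N mineralized = N pool * rate%/100 = 8236.08 * 2.5/100 = 205.9 kg/ha/yr

205.9


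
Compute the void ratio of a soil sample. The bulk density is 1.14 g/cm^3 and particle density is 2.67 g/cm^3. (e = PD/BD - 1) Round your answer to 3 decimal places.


Step 1: e = PD / BD - 1
Step 2: e = 2.67 / 1.14 - 1
Step 3: e = 2.34211 - 1
Step 4: e = 1.342

1.342


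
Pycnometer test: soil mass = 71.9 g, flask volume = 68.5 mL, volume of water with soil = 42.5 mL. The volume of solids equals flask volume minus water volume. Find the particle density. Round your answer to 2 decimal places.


Step 1: Volume of solids = flask volume - water volume with soil
Step 2: V_solids = 68.5 - 42.5 = 26.0 mL
Step 3: Particle density = mass / V_solids = 71.9 / 26.0 = 2.77 g/cm^3

2.77


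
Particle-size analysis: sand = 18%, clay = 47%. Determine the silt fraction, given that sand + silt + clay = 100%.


Step 1: sand + silt + clay = 100%
Step 2: silt = 100 - sand - clay
Step 3: silt = 100 - 18 - 47
Step 4: silt = 35%

35


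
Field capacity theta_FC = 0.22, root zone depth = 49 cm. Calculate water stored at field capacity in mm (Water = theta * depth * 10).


Step 1: Water (mm) = theta_FC * depth (cm) * 10
Step 2: Water = 0.22 * 49 * 10
Step 3: Water = 107.8 mm

107.8


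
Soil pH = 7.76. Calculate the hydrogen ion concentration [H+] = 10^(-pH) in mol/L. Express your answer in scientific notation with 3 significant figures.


Step 1: [H+] = 10^(-pH)
Step 2: [H+] = 10^(-7.76)
Step 3: [H+] = 1.74e-08 mol/L

1.74e-08


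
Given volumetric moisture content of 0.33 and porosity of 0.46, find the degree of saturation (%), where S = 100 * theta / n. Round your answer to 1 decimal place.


Step 1: S = 100 * theta_v / n
Step 2: S = 100 * 0.33 / 0.46
Step 3: S = 71.7%

71.7


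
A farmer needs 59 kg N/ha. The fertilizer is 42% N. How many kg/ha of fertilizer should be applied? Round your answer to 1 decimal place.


Step 1: Fertilizer rate = target N / (N content / 100)
Step 2: Rate = 59 / (42 / 100)
Step 3: Rate = 59 / 0.42
Step 4: Rate = 140.5 kg/ha

140.5


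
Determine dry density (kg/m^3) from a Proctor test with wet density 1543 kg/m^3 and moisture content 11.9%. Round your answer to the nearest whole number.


Step 1: Dry density = wet density / (1 + w/100)
Step 2: Dry density = 1543 / (1 + 11.9/100)
Step 3: Dry density = 1543 / 1.119
Step 4: Dry density = 1379 kg/m^3

1379


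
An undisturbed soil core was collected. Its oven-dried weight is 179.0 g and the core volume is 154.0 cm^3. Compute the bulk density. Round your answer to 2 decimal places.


Step 1: Identify the formula: BD = dry mass / volume
Step 2: Substitute values: BD = 179.0 / 154.0
Step 3: BD = 1.16 g/cm^3

1.16


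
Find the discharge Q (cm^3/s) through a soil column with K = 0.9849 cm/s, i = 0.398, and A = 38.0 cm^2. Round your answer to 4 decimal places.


Step 1: Apply Darcy's law: Q = K * i * A
Step 2: Q = 0.9849 * 0.398 * 38.0
Step 3: Q = 14.8956 cm^3/s

14.8956


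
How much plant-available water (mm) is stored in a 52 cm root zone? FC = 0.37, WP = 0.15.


Step 1: Available water = (FC - WP) * depth * 10
Step 2: AW = (0.37 - 0.15) * 52 * 10
Step 3: AW = 0.22 * 52 * 10
Step 4: AW = 114.4 mm

114.4


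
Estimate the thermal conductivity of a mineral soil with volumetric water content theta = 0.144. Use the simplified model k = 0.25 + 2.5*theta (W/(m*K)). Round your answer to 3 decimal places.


Step 1: k = 0.25 + 2.5 * theta
Step 2: k = 0.25 + 2.5 * 0.144
Step 3: k = 0.25 + 0.36
Step 4: k = 0.61 W/(m*K)

0.61


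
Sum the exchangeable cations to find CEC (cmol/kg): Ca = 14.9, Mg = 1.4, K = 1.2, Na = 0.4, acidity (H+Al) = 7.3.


Step 1: CEC = Ca + Mg + K + Na + (H+Al)
Step 2: CEC = 14.9 + 1.4 + 1.2 + 0.4 + 7.3
Step 3: CEC = 25.2 cmol/kg

25.2


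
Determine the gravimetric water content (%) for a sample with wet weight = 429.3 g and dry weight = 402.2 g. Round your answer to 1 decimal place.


Step 1: Water mass = wet - dry = 429.3 - 402.2 = 27.1 g
Step 2: w = 100 * water mass / dry mass
Step 3: w = 100 * 27.1 / 402.2 = 6.7%

6.7


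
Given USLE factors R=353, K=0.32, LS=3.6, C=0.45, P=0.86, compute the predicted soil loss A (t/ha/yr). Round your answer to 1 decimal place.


Step 1: A = R * K * LS * C * P
Step 2: R * K = 353 * 0.32 = 112.96
Step 3: (R*K) * LS = 112.96 * 3.6 = 406.656
Step 4: * C * P = 406.656 * 0.45 * 0.86 = 157.4
Step 5: A = 157.4 t/(ha*yr)

157.4


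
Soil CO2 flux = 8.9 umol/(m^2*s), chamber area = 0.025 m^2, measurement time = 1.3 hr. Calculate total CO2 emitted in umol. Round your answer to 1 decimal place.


Step 1: Convert time to seconds: 1.3 hr * 3600 = 4680.0 s
Step 2: Total = flux * area * time_s
Step 3: Total = 8.9 * 0.025 * 4680.0
Step 4: Total = 1041.3 umol

1041.3


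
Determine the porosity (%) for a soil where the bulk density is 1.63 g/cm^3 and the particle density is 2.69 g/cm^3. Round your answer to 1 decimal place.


Step 1: Formula: n = 100 * (1 - BD / PD)
Step 2: n = 100 * (1 - 1.63 / 2.69)
Step 3: n = 100 * (1 - 0.60595)
Step 4: n = 39.4%

39.4


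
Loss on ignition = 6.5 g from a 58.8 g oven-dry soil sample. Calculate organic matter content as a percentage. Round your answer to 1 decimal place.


Step 1: OM% = 100 * LOI / sample mass
Step 2: OM = 100 * 6.5 / 58.8
Step 3: OM = 11.1%

11.1


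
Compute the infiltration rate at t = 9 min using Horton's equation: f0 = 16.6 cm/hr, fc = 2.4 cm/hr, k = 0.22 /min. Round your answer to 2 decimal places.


Step 1: f = fc + (f0 - fc) * exp(-k * t)
Step 2: exp(-0.22 * 9) = 0.138069
Step 3: f = 2.4 + (16.6 - 2.4) * 0.138069
Step 4: f = 2.4 + 14.2 * 0.138069
Step 5: f = 4.36 cm/hr

4.36


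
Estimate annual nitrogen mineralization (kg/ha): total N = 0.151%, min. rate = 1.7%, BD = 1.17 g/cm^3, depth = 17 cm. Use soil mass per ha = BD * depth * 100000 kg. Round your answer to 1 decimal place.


Step 1: Soil mass per ha = BD * depth * 100000 = 1.17 * 17 * 100000 = 1989000 kg
Step 2: Total N pool = soil mass * N%/100 = 1989000 * 0.151/100 = 3003.39 kg/ha
Step 3: N mineralized = N pool * rate%/100 = 3003.39 * 1.7/100 = 51.1 kg/ha/yr

51.1


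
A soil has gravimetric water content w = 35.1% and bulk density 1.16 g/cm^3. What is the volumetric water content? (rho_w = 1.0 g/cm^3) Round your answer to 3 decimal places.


Step 1: theta = (w / 100) * BD / rho_w
Step 2: theta = (35.1 / 100) * 1.16 / 1.0
Step 3: theta = 0.351 * 1.16
Step 4: theta = 0.407

0.407


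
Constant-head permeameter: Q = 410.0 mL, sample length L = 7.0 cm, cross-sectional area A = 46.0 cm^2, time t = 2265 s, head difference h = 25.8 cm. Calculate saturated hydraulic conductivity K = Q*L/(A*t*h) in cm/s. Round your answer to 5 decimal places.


Step 1: K = Q * L / (A * t * h)
Step 2: Numerator = 410.0 * 7.0 = 2870.0
Step 3: Denominator = 46.0 * 2265 * 25.8 = 2688102.0
Step 4: K = 2870.0 / 2688102.0 = 0.00107 cm/s

0.00107


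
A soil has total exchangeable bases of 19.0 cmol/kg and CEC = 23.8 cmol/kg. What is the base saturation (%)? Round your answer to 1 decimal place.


Step 1: BS = 100 * (sum of bases) / CEC
Step 2: BS = 100 * 19.0 / 23.8
Step 3: BS = 79.8%

79.8


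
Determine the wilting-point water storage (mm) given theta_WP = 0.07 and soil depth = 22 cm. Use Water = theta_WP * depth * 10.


Step 1: Water (mm) = theta_WP * depth * 10
Step 2: Water = 0.07 * 22 * 10
Step 3: Water = 15.4 mm

15.4


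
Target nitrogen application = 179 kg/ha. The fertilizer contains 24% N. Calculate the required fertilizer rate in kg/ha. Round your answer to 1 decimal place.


Step 1: Fertilizer rate = target N / (N content / 100)
Step 2: Rate = 179 / (24 / 100)
Step 3: Rate = 179 / 0.24
Step 4: Rate = 745.8 kg/ha

745.8


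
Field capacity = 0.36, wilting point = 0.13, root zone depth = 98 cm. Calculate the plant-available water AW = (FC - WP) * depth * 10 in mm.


Step 1: Available water = (FC - WP) * depth * 10
Step 2: AW = (0.36 - 0.13) * 98 * 10
Step 3: AW = 0.23 * 98 * 10
Step 4: AW = 225.4 mm

225.4


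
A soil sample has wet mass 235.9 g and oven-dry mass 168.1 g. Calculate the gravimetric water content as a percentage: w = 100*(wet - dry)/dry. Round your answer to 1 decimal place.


Step 1: Water mass = wet - dry = 235.9 - 168.1 = 67.8 g
Step 2: w = 100 * water mass / dry mass
Step 3: w = 100 * 67.8 / 168.1 = 40.3%

40.3


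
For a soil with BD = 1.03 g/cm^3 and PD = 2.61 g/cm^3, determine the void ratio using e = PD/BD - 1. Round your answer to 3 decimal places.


Step 1: e = PD / BD - 1
Step 2: e = 2.61 / 1.03 - 1
Step 3: e = 2.53398 - 1
Step 4: e = 1.534

1.534


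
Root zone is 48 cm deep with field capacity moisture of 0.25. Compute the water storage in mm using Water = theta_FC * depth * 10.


Step 1: Water (mm) = theta_FC * depth (cm) * 10
Step 2: Water = 0.25 * 48 * 10
Step 3: Water = 120.0 mm

120.0


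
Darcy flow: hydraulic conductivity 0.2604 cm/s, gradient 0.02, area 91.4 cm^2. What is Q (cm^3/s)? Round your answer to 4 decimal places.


Step 1: Apply Darcy's law: Q = K * i * A
Step 2: Q = 0.2604 * 0.02 * 91.4
Step 3: Q = 0.476 cm^3/s

0.476


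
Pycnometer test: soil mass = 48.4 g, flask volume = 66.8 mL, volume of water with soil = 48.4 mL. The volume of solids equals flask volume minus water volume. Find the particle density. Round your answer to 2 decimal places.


Step 1: Volume of solids = flask volume - water volume with soil
Step 2: V_solids = 66.8 - 48.4 = 18.4 mL
Step 3: Particle density = mass / V_solids = 48.4 / 18.4 = 2.63 g/cm^3

2.63


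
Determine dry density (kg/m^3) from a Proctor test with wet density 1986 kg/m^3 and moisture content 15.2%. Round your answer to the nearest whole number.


Step 1: Dry density = wet density / (1 + w/100)
Step 2: Dry density = 1986 / (1 + 15.2/100)
Step 3: Dry density = 1986 / 1.152
Step 4: Dry density = 1724 kg/m^3

1724


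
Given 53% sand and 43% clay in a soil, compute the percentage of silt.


Step 1: sand + silt + clay = 100%
Step 2: silt = 100 - sand - clay
Step 3: silt = 100 - 53 - 43
Step 4: silt = 4%

4


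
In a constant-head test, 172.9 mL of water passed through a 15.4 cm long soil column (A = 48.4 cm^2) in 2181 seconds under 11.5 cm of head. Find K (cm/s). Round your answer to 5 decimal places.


Step 1: K = Q * L / (A * t * h)
Step 2: Numerator = 172.9 * 15.4 = 2662.66
Step 3: Denominator = 48.4 * 2181 * 11.5 = 1213944.6
Step 4: K = 2662.66 / 1213944.6 = 0.00219 cm/s

0.00219


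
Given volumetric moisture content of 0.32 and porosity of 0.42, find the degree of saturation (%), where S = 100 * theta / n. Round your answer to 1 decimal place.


Step 1: S = 100 * theta_v / n
Step 2: S = 100 * 0.32 / 0.42
Step 3: S = 76.2%

76.2


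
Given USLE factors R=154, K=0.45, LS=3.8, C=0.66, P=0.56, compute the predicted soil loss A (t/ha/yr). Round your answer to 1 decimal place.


Step 1: A = R * K * LS * C * P
Step 2: R * K = 154 * 0.45 = 69.3
Step 3: (R*K) * LS = 69.3 * 3.8 = 263.34
Step 4: * C * P = 263.34 * 0.66 * 0.56 = 97.3
Step 5: A = 97.3 t/(ha*yr)

97.3


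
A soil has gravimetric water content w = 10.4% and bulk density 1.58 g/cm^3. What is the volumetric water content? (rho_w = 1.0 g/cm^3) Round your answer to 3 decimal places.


Step 1: theta = (w / 100) * BD / rho_w
Step 2: theta = (10.4 / 100) * 1.58 / 1.0
Step 3: theta = 0.104 * 1.58
Step 4: theta = 0.164

0.164


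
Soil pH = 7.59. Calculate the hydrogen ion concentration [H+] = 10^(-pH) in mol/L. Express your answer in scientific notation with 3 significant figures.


Step 1: [H+] = 10^(-pH)
Step 2: [H+] = 10^(-7.59)
Step 3: [H+] = 2.57e-08 mol/L

2.57e-08


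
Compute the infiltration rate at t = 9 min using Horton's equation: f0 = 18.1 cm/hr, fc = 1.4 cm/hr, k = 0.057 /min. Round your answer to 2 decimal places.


Step 1: f = fc + (f0 - fc) * exp(-k * t)
Step 2: exp(-0.057 * 9) = 0.598697
Step 3: f = 1.4 + (18.1 - 1.4) * 0.598697
Step 4: f = 1.4 + 16.7 * 0.598697
Step 5: f = 11.4 cm/hr

11.4


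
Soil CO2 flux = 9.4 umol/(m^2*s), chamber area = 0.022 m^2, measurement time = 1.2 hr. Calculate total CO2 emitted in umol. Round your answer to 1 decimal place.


Step 1: Convert time to seconds: 1.2 hr * 3600 = 4320.0 s
Step 2: Total = flux * area * time_s
Step 3: Total = 9.4 * 0.022 * 4320.0
Step 4: Total = 893.4 umol

893.4


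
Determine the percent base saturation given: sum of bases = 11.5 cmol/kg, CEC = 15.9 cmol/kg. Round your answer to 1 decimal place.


Step 1: BS = 100 * (sum of bases) / CEC
Step 2: BS = 100 * 11.5 / 15.9
Step 3: BS = 72.3%

72.3


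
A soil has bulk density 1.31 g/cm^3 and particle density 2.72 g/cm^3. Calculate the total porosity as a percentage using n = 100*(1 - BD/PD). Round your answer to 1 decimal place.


Step 1: Formula: n = 100 * (1 - BD / PD)
Step 2: n = 100 * (1 - 1.31 / 2.72)
Step 3: n = 100 * (1 - 0.48162)
Step 4: n = 51.8%

51.8


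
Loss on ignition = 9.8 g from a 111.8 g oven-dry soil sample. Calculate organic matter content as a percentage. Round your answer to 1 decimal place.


Step 1: OM% = 100 * LOI / sample mass
Step 2: OM = 100 * 9.8 / 111.8
Step 3: OM = 8.8%

8.8


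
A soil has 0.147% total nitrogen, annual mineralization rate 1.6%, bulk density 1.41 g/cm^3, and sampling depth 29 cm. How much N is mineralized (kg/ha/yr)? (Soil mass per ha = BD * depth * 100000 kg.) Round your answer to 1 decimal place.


Step 1: Soil mass per ha = BD * depth * 100000 = 1.41 * 29 * 100000 = 4089000 kg
Step 2: Total N pool = soil mass * N%/100 = 4089000 * 0.147/100 = 6010.83 kg/ha
Step 3: N mineralized = N pool * rate%/100 = 6010.83 * 1.6/100 = 96.2 kg/ha/yr

96.2


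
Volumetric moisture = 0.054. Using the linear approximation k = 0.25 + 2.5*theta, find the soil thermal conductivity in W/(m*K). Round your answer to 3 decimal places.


Step 1: k = 0.25 + 2.5 * theta
Step 2: k = 0.25 + 2.5 * 0.054
Step 3: k = 0.25 + 0.135
Step 4: k = 0.385 W/(m*K)

0.385


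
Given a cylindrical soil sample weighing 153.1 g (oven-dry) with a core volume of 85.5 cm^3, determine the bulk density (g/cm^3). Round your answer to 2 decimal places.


Step 1: Identify the formula: BD = dry mass / volume
Step 2: Substitute values: BD = 153.1 / 85.5
Step 3: BD = 1.79 g/cm^3

1.79


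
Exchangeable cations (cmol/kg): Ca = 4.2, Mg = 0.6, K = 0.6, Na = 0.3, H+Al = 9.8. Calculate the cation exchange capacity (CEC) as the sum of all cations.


Step 1: CEC = Ca + Mg + K + Na + (H+Al)
Step 2: CEC = 4.2 + 0.6 + 0.6 + 0.3 + 9.8
Step 3: CEC = 15.5 cmol/kg

15.5


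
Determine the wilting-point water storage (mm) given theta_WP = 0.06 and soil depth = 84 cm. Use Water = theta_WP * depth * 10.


Step 1: Water (mm) = theta_WP * depth * 10
Step 2: Water = 0.06 * 84 * 10
Step 3: Water = 50.4 mm

50.4


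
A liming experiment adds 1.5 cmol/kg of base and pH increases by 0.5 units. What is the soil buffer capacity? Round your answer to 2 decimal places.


Step 1: BC = change in base / change in pH
Step 2: BC = 1.5 / 0.5
Step 3: BC = 3.0 cmol/(kg*pH unit)

3.0


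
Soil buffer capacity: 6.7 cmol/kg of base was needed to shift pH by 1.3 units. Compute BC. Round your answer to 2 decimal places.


Step 1: BC = change in base / change in pH
Step 2: BC = 6.7 / 1.3
Step 3: BC = 5.15 cmol/(kg*pH unit)

5.15


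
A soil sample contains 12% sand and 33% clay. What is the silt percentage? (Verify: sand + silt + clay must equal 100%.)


Step 1: sand + silt + clay = 100%
Step 2: silt = 100 - sand - clay
Step 3: silt = 100 - 12 - 33
Step 4: silt = 55%

55


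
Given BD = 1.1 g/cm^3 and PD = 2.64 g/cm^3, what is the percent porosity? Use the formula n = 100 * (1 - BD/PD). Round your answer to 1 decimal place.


Step 1: Formula: n = 100 * (1 - BD / PD)
Step 2: n = 100 * (1 - 1.1 / 2.64)
Step 3: n = 100 * (1 - 0.41667)
Step 4: n = 58.3%

58.3


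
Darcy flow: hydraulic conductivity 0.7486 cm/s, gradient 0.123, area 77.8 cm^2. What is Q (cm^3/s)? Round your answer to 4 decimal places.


Step 1: Apply Darcy's law: Q = K * i * A
Step 2: Q = 0.7486 * 0.123 * 77.8
Step 3: Q = 7.1637 cm^3/s

7.1637


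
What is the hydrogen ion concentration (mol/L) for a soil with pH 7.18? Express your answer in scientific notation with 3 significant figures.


Step 1: [H+] = 10^(-pH)
Step 2: [H+] = 10^(-7.18)
Step 3: [H+] = 6.61e-08 mol/L

6.61e-08


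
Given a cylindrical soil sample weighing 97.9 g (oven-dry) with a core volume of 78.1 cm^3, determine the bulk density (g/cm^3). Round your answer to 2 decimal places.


Step 1: Identify the formula: BD = dry mass / volume
Step 2: Substitute values: BD = 97.9 / 78.1
Step 3: BD = 1.25 g/cm^3

1.25


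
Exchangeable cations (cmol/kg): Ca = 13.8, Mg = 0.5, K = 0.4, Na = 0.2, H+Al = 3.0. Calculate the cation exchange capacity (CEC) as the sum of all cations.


Step 1: CEC = Ca + Mg + K + Na + (H+Al)
Step 2: CEC = 13.8 + 0.5 + 0.4 + 0.2 + 3.0
Step 3: CEC = 17.9 cmol/kg

17.9


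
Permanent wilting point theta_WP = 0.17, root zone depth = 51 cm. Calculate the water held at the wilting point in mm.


Step 1: Water (mm) = theta_WP * depth * 10
Step 2: Water = 0.17 * 51 * 10
Step 3: Water = 86.7 mm

86.7


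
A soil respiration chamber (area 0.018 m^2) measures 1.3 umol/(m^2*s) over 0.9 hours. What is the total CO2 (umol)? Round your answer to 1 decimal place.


Step 1: Convert time to seconds: 0.9 hr * 3600 = 3240.0 s
Step 2: Total = flux * area * time_s
Step 3: Total = 1.3 * 0.018 * 3240.0
Step 4: Total = 75.8 umol

75.8


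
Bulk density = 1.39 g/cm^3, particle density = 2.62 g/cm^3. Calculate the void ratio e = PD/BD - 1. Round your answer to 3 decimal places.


Step 1: e = PD / BD - 1
Step 2: e = 2.62 / 1.39 - 1
Step 3: e = 1.88489 - 1
Step 4: e = 0.885

0.885


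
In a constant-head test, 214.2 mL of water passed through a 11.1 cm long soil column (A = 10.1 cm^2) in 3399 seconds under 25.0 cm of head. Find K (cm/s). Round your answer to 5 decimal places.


Step 1: K = Q * L / (A * t * h)
Step 2: Numerator = 214.2 * 11.1 = 2377.62
Step 3: Denominator = 10.1 * 3399 * 25.0 = 858247.5
Step 4: K = 2377.62 / 858247.5 = 0.00277 cm/s

0.00277


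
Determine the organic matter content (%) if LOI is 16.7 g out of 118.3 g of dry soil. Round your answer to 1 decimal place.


Step 1: OM% = 100 * LOI / sample mass
Step 2: OM = 100 * 16.7 / 118.3
Step 3: OM = 14.1%

14.1


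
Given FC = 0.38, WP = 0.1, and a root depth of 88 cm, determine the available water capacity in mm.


Step 1: Available water = (FC - WP) * depth * 10
Step 2: AW = (0.38 - 0.1) * 88 * 10
Step 3: AW = 0.28 * 88 * 10
Step 4: AW = 246.4 mm

246.4


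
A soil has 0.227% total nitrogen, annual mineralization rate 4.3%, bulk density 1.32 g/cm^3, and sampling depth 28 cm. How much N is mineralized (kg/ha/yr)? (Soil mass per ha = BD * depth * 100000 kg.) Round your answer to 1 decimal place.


Step 1: Soil mass per ha = BD * depth * 100000 = 1.32 * 28 * 100000 = 3696000 kg
Step 2: Total N pool = soil mass * N%/100 = 3696000 * 0.227/100 = 8389.92 kg/ha
Step 3: N mineralized = N pool * rate%/100 = 8389.92 * 4.3/100 = 360.8 kg/ha/yr

360.8


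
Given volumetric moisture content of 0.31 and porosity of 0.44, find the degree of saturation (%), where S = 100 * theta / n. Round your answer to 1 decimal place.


Step 1: S = 100 * theta_v / n
Step 2: S = 100 * 0.31 / 0.44
Step 3: S = 70.5%

70.5


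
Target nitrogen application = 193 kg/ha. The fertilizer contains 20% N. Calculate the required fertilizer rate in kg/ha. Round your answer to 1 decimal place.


Step 1: Fertilizer rate = target N / (N content / 100)
Step 2: Rate = 193 / (20 / 100)
Step 3: Rate = 193 / 0.2
Step 4: Rate = 965.0 kg/ha

965.0


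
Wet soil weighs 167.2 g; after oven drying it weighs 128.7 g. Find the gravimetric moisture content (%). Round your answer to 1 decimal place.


Step 1: Water mass = wet - dry = 167.2 - 128.7 = 38.5 g
Step 2: w = 100 * water mass / dry mass
Step 3: w = 100 * 38.5 / 128.7 = 29.9%

29.9


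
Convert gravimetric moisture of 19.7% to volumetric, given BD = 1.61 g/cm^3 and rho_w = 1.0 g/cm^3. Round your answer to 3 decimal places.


Step 1: theta = (w / 100) * BD / rho_w
Step 2: theta = (19.7 / 100) * 1.61 / 1.0
Step 3: theta = 0.197 * 1.61
Step 4: theta = 0.317

0.317


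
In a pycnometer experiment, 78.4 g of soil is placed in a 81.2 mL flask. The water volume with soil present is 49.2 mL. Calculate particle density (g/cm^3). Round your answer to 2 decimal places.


Step 1: Volume of solids = flask volume - water volume with soil
Step 2: V_solids = 81.2 - 49.2 = 32.0 mL
Step 3: Particle density = mass / V_solids = 78.4 / 32.0 = 2.45 g/cm^3

2.45


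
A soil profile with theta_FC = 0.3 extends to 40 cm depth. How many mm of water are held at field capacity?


Step 1: Water (mm) = theta_FC * depth (cm) * 10
Step 2: Water = 0.3 * 40 * 10
Step 3: Water = 120.0 mm

120.0


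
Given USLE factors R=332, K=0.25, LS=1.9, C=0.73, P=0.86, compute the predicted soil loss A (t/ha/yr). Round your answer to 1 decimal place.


Step 1: A = R * K * LS * C * P
Step 2: R * K = 332 * 0.25 = 83.0
Step 3: (R*K) * LS = 83.0 * 1.9 = 157.7
Step 4: * C * P = 157.7 * 0.73 * 0.86 = 99.0
Step 5: A = 99.0 t/(ha*yr)

99.0


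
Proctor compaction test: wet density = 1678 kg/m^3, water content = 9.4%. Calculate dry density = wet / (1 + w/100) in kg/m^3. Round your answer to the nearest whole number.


Step 1: Dry density = wet density / (1 + w/100)
Step 2: Dry density = 1678 / (1 + 9.4/100)
Step 3: Dry density = 1678 / 1.094
Step 4: Dry density = 1534 kg/m^3

1534


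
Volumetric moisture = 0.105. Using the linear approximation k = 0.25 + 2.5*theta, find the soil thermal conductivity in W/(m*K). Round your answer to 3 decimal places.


Step 1: k = 0.25 + 2.5 * theta
Step 2: k = 0.25 + 2.5 * 0.105
Step 3: k = 0.25 + 0.263
Step 4: k = 0.513 W/(m*K)

0.513
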